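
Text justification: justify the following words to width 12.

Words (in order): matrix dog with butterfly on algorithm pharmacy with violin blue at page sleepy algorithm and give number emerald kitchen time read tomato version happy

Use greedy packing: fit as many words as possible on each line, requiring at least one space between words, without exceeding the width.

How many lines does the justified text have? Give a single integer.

Answer: 16

Derivation:
Line 1: ['matrix', 'dog'] (min_width=10, slack=2)
Line 2: ['with'] (min_width=4, slack=8)
Line 3: ['butterfly', 'on'] (min_width=12, slack=0)
Line 4: ['algorithm'] (min_width=9, slack=3)
Line 5: ['pharmacy'] (min_width=8, slack=4)
Line 6: ['with', 'violin'] (min_width=11, slack=1)
Line 7: ['blue', 'at', 'page'] (min_width=12, slack=0)
Line 8: ['sleepy'] (min_width=6, slack=6)
Line 9: ['algorithm'] (min_width=9, slack=3)
Line 10: ['and', 'give'] (min_width=8, slack=4)
Line 11: ['number'] (min_width=6, slack=6)
Line 12: ['emerald'] (min_width=7, slack=5)
Line 13: ['kitchen', 'time'] (min_width=12, slack=0)
Line 14: ['read', 'tomato'] (min_width=11, slack=1)
Line 15: ['version'] (min_width=7, slack=5)
Line 16: ['happy'] (min_width=5, slack=7)
Total lines: 16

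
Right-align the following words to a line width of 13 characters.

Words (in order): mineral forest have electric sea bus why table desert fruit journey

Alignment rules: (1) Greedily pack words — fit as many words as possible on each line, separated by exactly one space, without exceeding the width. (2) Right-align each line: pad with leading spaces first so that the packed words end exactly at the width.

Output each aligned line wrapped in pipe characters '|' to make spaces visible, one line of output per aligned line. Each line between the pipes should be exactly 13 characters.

Line 1: ['mineral'] (min_width=7, slack=6)
Line 2: ['forest', 'have'] (min_width=11, slack=2)
Line 3: ['electric', 'sea'] (min_width=12, slack=1)
Line 4: ['bus', 'why', 'table'] (min_width=13, slack=0)
Line 5: ['desert', 'fruit'] (min_width=12, slack=1)
Line 6: ['journey'] (min_width=7, slack=6)

Answer: |      mineral|
|  forest have|
| electric sea|
|bus why table|
| desert fruit|
|      journey|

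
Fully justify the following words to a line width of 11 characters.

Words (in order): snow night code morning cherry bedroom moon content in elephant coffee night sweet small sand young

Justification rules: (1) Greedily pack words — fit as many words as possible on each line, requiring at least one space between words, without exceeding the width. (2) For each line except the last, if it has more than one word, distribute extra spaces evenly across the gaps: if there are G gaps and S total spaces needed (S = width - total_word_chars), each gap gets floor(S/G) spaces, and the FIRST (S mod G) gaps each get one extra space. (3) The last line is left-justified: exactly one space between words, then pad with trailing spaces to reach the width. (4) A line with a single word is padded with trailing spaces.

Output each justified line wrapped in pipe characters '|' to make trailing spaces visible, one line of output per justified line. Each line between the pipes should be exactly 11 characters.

Line 1: ['snow', 'night'] (min_width=10, slack=1)
Line 2: ['code'] (min_width=4, slack=7)
Line 3: ['morning'] (min_width=7, slack=4)
Line 4: ['cherry'] (min_width=6, slack=5)
Line 5: ['bedroom'] (min_width=7, slack=4)
Line 6: ['moon'] (min_width=4, slack=7)
Line 7: ['content', 'in'] (min_width=10, slack=1)
Line 8: ['elephant'] (min_width=8, slack=3)
Line 9: ['coffee'] (min_width=6, slack=5)
Line 10: ['night', 'sweet'] (min_width=11, slack=0)
Line 11: ['small', 'sand'] (min_width=10, slack=1)
Line 12: ['young'] (min_width=5, slack=6)

Answer: |snow  night|
|code       |
|morning    |
|cherry     |
|bedroom    |
|moon       |
|content  in|
|elephant   |
|coffee     |
|night sweet|
|small  sand|
|young      |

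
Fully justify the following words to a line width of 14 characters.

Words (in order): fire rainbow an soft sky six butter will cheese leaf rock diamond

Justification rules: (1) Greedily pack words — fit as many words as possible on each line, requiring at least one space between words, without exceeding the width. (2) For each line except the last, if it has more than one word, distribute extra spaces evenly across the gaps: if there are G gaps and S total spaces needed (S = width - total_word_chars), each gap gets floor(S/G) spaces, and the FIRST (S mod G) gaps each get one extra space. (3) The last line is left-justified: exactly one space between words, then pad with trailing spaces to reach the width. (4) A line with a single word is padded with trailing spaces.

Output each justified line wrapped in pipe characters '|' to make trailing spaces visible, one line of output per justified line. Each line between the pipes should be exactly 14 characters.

Answer: |fire   rainbow|
|an   soft  sky|
|six     butter|
|will    cheese|
|leaf      rock|
|diamond       |

Derivation:
Line 1: ['fire', 'rainbow'] (min_width=12, slack=2)
Line 2: ['an', 'soft', 'sky'] (min_width=11, slack=3)
Line 3: ['six', 'butter'] (min_width=10, slack=4)
Line 4: ['will', 'cheese'] (min_width=11, slack=3)
Line 5: ['leaf', 'rock'] (min_width=9, slack=5)
Line 6: ['diamond'] (min_width=7, slack=7)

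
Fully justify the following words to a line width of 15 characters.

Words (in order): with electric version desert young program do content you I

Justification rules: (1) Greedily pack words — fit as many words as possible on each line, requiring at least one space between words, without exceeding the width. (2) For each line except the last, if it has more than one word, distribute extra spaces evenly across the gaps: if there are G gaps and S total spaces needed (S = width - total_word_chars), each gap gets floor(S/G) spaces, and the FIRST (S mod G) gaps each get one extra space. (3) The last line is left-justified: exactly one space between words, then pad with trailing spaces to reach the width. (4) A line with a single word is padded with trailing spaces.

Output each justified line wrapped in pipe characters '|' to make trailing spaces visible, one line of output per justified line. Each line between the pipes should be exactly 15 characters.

Line 1: ['with', 'electric'] (min_width=13, slack=2)
Line 2: ['version', 'desert'] (min_width=14, slack=1)
Line 3: ['young', 'program'] (min_width=13, slack=2)
Line 4: ['do', 'content', 'you'] (min_width=14, slack=1)
Line 5: ['I'] (min_width=1, slack=14)

Answer: |with   electric|
|version  desert|
|young   program|
|do  content you|
|I              |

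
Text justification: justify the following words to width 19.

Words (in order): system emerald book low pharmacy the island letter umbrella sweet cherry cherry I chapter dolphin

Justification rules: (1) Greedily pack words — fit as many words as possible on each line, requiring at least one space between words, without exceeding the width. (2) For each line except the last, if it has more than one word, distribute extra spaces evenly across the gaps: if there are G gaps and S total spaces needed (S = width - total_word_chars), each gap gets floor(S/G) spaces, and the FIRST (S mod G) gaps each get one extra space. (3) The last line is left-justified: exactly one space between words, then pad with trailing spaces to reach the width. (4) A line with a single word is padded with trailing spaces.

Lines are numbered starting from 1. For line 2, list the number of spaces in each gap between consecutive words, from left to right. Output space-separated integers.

Answer: 3 2

Derivation:
Line 1: ['system', 'emerald', 'book'] (min_width=19, slack=0)
Line 2: ['low', 'pharmacy', 'the'] (min_width=16, slack=3)
Line 3: ['island', 'letter'] (min_width=13, slack=6)
Line 4: ['umbrella', 'sweet'] (min_width=14, slack=5)
Line 5: ['cherry', 'cherry', 'I'] (min_width=15, slack=4)
Line 6: ['chapter', 'dolphin'] (min_width=15, slack=4)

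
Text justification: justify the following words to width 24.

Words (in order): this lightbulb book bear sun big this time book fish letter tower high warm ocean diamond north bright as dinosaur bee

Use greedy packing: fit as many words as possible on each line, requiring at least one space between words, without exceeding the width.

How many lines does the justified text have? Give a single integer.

Answer: 5

Derivation:
Line 1: ['this', 'lightbulb', 'book', 'bear'] (min_width=24, slack=0)
Line 2: ['sun', 'big', 'this', 'time', 'book'] (min_width=22, slack=2)
Line 3: ['fish', 'letter', 'tower', 'high'] (min_width=22, slack=2)
Line 4: ['warm', 'ocean', 'diamond', 'north'] (min_width=24, slack=0)
Line 5: ['bright', 'as', 'dinosaur', 'bee'] (min_width=22, slack=2)
Total lines: 5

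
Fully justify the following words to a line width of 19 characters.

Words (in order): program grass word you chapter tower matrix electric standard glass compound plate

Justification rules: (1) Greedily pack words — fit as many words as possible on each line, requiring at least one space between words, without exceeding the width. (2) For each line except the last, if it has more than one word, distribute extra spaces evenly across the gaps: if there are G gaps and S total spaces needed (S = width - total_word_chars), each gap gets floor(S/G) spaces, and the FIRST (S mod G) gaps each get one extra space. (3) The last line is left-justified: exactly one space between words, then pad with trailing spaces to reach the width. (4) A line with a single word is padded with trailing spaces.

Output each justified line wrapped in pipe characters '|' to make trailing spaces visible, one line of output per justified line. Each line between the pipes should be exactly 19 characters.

Line 1: ['program', 'grass', 'word'] (min_width=18, slack=1)
Line 2: ['you', 'chapter', 'tower'] (min_width=17, slack=2)
Line 3: ['matrix', 'electric'] (min_width=15, slack=4)
Line 4: ['standard', 'glass'] (min_width=14, slack=5)
Line 5: ['compound', 'plate'] (min_width=14, slack=5)

Answer: |program  grass word|
|you  chapter  tower|
|matrix     electric|
|standard      glass|
|compound plate     |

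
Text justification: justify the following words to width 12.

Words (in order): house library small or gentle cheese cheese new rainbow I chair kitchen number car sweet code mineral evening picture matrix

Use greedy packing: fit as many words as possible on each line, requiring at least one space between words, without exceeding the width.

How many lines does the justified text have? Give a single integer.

Line 1: ['house'] (min_width=5, slack=7)
Line 2: ['library'] (min_width=7, slack=5)
Line 3: ['small', 'or'] (min_width=8, slack=4)
Line 4: ['gentle'] (min_width=6, slack=6)
Line 5: ['cheese'] (min_width=6, slack=6)
Line 6: ['cheese', 'new'] (min_width=10, slack=2)
Line 7: ['rainbow', 'I'] (min_width=9, slack=3)
Line 8: ['chair'] (min_width=5, slack=7)
Line 9: ['kitchen'] (min_width=7, slack=5)
Line 10: ['number', 'car'] (min_width=10, slack=2)
Line 11: ['sweet', 'code'] (min_width=10, slack=2)
Line 12: ['mineral'] (min_width=7, slack=5)
Line 13: ['evening'] (min_width=7, slack=5)
Line 14: ['picture'] (min_width=7, slack=5)
Line 15: ['matrix'] (min_width=6, slack=6)
Total lines: 15

Answer: 15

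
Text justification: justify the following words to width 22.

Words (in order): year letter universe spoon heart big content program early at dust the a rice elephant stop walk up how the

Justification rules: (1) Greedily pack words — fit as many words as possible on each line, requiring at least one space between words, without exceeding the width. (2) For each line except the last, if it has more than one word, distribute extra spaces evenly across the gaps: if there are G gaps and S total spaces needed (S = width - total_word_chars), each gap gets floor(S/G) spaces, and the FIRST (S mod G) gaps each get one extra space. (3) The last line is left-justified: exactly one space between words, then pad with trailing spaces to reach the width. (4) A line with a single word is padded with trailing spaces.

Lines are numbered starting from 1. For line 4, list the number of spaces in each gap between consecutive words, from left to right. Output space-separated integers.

Answer: 2 2 2 2

Derivation:
Line 1: ['year', 'letter', 'universe'] (min_width=20, slack=2)
Line 2: ['spoon', 'heart', 'big'] (min_width=15, slack=7)
Line 3: ['content', 'program', 'early'] (min_width=21, slack=1)
Line 4: ['at', 'dust', 'the', 'a', 'rice'] (min_width=18, slack=4)
Line 5: ['elephant', 'stop', 'walk', 'up'] (min_width=21, slack=1)
Line 6: ['how', 'the'] (min_width=7, slack=15)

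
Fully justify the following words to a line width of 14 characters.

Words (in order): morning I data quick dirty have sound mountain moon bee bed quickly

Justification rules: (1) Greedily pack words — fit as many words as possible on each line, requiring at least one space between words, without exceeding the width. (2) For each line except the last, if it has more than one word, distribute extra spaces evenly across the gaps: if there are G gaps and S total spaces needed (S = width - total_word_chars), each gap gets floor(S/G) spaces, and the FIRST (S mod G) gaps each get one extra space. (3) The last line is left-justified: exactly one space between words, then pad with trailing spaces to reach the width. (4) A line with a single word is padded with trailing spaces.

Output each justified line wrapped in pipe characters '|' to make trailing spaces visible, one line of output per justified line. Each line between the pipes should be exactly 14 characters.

Line 1: ['morning', 'I', 'data'] (min_width=14, slack=0)
Line 2: ['quick', 'dirty'] (min_width=11, slack=3)
Line 3: ['have', 'sound'] (min_width=10, slack=4)
Line 4: ['mountain', 'moon'] (min_width=13, slack=1)
Line 5: ['bee', 'bed'] (min_width=7, slack=7)
Line 6: ['quickly'] (min_width=7, slack=7)

Answer: |morning I data|
|quick    dirty|
|have     sound|
|mountain  moon|
|bee        bed|
|quickly       |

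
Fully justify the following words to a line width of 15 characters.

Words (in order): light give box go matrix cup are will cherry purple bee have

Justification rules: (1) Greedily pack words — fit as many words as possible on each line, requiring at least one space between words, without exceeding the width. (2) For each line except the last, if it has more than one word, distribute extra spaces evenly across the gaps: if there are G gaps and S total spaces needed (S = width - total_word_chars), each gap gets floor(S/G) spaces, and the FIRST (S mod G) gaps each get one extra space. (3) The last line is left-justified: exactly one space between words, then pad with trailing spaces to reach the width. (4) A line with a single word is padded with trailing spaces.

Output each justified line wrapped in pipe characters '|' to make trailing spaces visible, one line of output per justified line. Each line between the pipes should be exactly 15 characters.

Answer: |light  give box|
|go  matrix  cup|
|are will cherry|
|purple bee have|

Derivation:
Line 1: ['light', 'give', 'box'] (min_width=14, slack=1)
Line 2: ['go', 'matrix', 'cup'] (min_width=13, slack=2)
Line 3: ['are', 'will', 'cherry'] (min_width=15, slack=0)
Line 4: ['purple', 'bee', 'have'] (min_width=15, slack=0)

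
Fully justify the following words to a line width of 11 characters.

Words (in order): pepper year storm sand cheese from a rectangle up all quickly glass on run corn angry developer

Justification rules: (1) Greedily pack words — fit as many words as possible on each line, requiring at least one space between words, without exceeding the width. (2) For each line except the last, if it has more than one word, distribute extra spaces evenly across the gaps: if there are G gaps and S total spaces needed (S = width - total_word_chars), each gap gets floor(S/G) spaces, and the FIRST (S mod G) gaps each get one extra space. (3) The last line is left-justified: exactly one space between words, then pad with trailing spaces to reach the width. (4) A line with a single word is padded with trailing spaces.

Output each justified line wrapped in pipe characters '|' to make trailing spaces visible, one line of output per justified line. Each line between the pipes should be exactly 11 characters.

Answer: |pepper year|
|storm  sand|
|cheese from|
|a rectangle|
|up      all|
|quickly    |
|glass    on|
|run    corn|
|angry      |
|developer  |

Derivation:
Line 1: ['pepper', 'year'] (min_width=11, slack=0)
Line 2: ['storm', 'sand'] (min_width=10, slack=1)
Line 3: ['cheese', 'from'] (min_width=11, slack=0)
Line 4: ['a', 'rectangle'] (min_width=11, slack=0)
Line 5: ['up', 'all'] (min_width=6, slack=5)
Line 6: ['quickly'] (min_width=7, slack=4)
Line 7: ['glass', 'on'] (min_width=8, slack=3)
Line 8: ['run', 'corn'] (min_width=8, slack=3)
Line 9: ['angry'] (min_width=5, slack=6)
Line 10: ['developer'] (min_width=9, slack=2)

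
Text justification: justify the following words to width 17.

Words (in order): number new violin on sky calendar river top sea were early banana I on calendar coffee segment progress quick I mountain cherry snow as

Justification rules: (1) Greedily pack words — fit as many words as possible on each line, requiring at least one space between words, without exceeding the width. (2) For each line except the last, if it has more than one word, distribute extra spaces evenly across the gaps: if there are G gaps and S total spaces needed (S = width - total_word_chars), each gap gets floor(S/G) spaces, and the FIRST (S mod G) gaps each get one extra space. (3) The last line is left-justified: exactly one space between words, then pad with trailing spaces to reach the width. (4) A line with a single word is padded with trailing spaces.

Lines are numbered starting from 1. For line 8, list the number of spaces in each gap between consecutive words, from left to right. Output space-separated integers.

Answer: 3

Derivation:
Line 1: ['number', 'new', 'violin'] (min_width=17, slack=0)
Line 2: ['on', 'sky', 'calendar'] (min_width=15, slack=2)
Line 3: ['river', 'top', 'sea'] (min_width=13, slack=4)
Line 4: ['were', 'early', 'banana'] (min_width=17, slack=0)
Line 5: ['I', 'on', 'calendar'] (min_width=13, slack=4)
Line 6: ['coffee', 'segment'] (min_width=14, slack=3)
Line 7: ['progress', 'quick', 'I'] (min_width=16, slack=1)
Line 8: ['mountain', 'cherry'] (min_width=15, slack=2)
Line 9: ['snow', 'as'] (min_width=7, slack=10)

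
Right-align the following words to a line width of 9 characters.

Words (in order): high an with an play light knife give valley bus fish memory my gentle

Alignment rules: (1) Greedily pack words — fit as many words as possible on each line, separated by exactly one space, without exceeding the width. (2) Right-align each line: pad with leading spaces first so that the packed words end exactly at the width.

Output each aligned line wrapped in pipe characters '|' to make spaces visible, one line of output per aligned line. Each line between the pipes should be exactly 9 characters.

Line 1: ['high', 'an'] (min_width=7, slack=2)
Line 2: ['with', 'an'] (min_width=7, slack=2)
Line 3: ['play'] (min_width=4, slack=5)
Line 4: ['light'] (min_width=5, slack=4)
Line 5: ['knife'] (min_width=5, slack=4)
Line 6: ['give'] (min_width=4, slack=5)
Line 7: ['valley'] (min_width=6, slack=3)
Line 8: ['bus', 'fish'] (min_width=8, slack=1)
Line 9: ['memory', 'my'] (min_width=9, slack=0)
Line 10: ['gentle'] (min_width=6, slack=3)

Answer: |  high an|
|  with an|
|     play|
|    light|
|    knife|
|     give|
|   valley|
| bus fish|
|memory my|
|   gentle|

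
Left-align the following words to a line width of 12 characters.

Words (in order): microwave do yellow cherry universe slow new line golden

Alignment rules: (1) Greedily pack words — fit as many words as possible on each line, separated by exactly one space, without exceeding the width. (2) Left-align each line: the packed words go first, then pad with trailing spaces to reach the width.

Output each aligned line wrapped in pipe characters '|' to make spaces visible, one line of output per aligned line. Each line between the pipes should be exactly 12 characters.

Answer: |microwave do|
|yellow      |
|cherry      |
|universe    |
|slow new    |
|line golden |

Derivation:
Line 1: ['microwave', 'do'] (min_width=12, slack=0)
Line 2: ['yellow'] (min_width=6, slack=6)
Line 3: ['cherry'] (min_width=6, slack=6)
Line 4: ['universe'] (min_width=8, slack=4)
Line 5: ['slow', 'new'] (min_width=8, slack=4)
Line 6: ['line', 'golden'] (min_width=11, slack=1)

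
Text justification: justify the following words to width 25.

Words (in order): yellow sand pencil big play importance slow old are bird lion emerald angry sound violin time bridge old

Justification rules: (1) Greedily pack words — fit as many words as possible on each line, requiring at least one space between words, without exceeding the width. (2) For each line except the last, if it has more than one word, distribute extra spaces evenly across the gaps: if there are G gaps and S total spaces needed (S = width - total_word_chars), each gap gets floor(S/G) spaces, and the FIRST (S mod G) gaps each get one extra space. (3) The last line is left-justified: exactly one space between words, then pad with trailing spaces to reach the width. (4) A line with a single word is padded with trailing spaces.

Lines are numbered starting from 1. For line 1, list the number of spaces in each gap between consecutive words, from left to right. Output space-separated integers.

Answer: 2 2 2

Derivation:
Line 1: ['yellow', 'sand', 'pencil', 'big'] (min_width=22, slack=3)
Line 2: ['play', 'importance', 'slow', 'old'] (min_width=24, slack=1)
Line 3: ['are', 'bird', 'lion', 'emerald'] (min_width=21, slack=4)
Line 4: ['angry', 'sound', 'violin', 'time'] (min_width=23, slack=2)
Line 5: ['bridge', 'old'] (min_width=10, slack=15)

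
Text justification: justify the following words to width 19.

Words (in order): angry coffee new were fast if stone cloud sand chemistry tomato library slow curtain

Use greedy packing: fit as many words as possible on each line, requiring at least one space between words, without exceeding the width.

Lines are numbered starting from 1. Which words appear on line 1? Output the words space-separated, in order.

Answer: angry coffee new

Derivation:
Line 1: ['angry', 'coffee', 'new'] (min_width=16, slack=3)
Line 2: ['were', 'fast', 'if', 'stone'] (min_width=18, slack=1)
Line 3: ['cloud', 'sand'] (min_width=10, slack=9)
Line 4: ['chemistry', 'tomato'] (min_width=16, slack=3)
Line 5: ['library', 'slow'] (min_width=12, slack=7)
Line 6: ['curtain'] (min_width=7, slack=12)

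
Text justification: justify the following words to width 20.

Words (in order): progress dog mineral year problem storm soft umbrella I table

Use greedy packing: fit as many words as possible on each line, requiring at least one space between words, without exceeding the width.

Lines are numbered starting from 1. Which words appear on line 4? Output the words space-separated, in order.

Line 1: ['progress', 'dog', 'mineral'] (min_width=20, slack=0)
Line 2: ['year', 'problem', 'storm'] (min_width=18, slack=2)
Line 3: ['soft', 'umbrella', 'I'] (min_width=15, slack=5)
Line 4: ['table'] (min_width=5, slack=15)

Answer: table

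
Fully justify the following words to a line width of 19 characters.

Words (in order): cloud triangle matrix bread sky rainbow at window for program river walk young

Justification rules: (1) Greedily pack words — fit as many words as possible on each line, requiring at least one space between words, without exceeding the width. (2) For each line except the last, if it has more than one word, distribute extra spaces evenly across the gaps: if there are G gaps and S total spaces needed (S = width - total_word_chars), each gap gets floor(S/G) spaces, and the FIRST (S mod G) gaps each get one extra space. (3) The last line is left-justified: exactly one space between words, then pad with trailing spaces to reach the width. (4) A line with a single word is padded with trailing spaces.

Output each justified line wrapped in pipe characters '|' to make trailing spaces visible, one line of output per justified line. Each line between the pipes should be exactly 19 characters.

Answer: |cloud      triangle|
|matrix   bread  sky|
|rainbow  at  window|
|for  program  river|
|walk young         |

Derivation:
Line 1: ['cloud', 'triangle'] (min_width=14, slack=5)
Line 2: ['matrix', 'bread', 'sky'] (min_width=16, slack=3)
Line 3: ['rainbow', 'at', 'window'] (min_width=17, slack=2)
Line 4: ['for', 'program', 'river'] (min_width=17, slack=2)
Line 5: ['walk', 'young'] (min_width=10, slack=9)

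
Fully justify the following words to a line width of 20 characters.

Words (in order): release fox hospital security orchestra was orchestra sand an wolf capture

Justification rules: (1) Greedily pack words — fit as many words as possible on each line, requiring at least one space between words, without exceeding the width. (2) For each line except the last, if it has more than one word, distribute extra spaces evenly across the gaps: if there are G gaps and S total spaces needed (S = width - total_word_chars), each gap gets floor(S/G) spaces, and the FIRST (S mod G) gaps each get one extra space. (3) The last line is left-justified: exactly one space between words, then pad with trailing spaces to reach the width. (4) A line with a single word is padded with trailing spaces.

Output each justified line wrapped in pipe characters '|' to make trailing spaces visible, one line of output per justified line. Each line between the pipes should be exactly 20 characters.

Answer: |release fox hospital|
|security   orchestra|
|was  orchestra  sand|
|an wolf capture     |

Derivation:
Line 1: ['release', 'fox', 'hospital'] (min_width=20, slack=0)
Line 2: ['security', 'orchestra'] (min_width=18, slack=2)
Line 3: ['was', 'orchestra', 'sand'] (min_width=18, slack=2)
Line 4: ['an', 'wolf', 'capture'] (min_width=15, slack=5)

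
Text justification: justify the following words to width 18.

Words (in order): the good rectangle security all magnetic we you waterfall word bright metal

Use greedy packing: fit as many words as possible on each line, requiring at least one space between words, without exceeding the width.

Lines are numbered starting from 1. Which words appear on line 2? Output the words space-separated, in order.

Answer: security all

Derivation:
Line 1: ['the', 'good', 'rectangle'] (min_width=18, slack=0)
Line 2: ['security', 'all'] (min_width=12, slack=6)
Line 3: ['magnetic', 'we', 'you'] (min_width=15, slack=3)
Line 4: ['waterfall', 'word'] (min_width=14, slack=4)
Line 5: ['bright', 'metal'] (min_width=12, slack=6)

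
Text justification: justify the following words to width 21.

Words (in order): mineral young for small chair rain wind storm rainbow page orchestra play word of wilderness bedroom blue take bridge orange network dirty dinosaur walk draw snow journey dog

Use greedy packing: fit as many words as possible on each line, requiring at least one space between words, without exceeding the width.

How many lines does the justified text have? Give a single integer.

Answer: 9

Derivation:
Line 1: ['mineral', 'young', 'for'] (min_width=17, slack=4)
Line 2: ['small', 'chair', 'rain', 'wind'] (min_width=21, slack=0)
Line 3: ['storm', 'rainbow', 'page'] (min_width=18, slack=3)
Line 4: ['orchestra', 'play', 'word'] (min_width=19, slack=2)
Line 5: ['of', 'wilderness', 'bedroom'] (min_width=21, slack=0)
Line 6: ['blue', 'take', 'bridge'] (min_width=16, slack=5)
Line 7: ['orange', 'network', 'dirty'] (min_width=20, slack=1)
Line 8: ['dinosaur', 'walk', 'draw'] (min_width=18, slack=3)
Line 9: ['snow', 'journey', 'dog'] (min_width=16, slack=5)
Total lines: 9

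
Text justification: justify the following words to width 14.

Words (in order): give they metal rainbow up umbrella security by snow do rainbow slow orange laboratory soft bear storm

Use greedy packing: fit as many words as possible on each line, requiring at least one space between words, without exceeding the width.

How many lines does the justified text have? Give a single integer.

Line 1: ['give', 'they'] (min_width=9, slack=5)
Line 2: ['metal', 'rainbow'] (min_width=13, slack=1)
Line 3: ['up', 'umbrella'] (min_width=11, slack=3)
Line 4: ['security', 'by'] (min_width=11, slack=3)
Line 5: ['snow', 'do'] (min_width=7, slack=7)
Line 6: ['rainbow', 'slow'] (min_width=12, slack=2)
Line 7: ['orange'] (min_width=6, slack=8)
Line 8: ['laboratory'] (min_width=10, slack=4)
Line 9: ['soft', 'bear'] (min_width=9, slack=5)
Line 10: ['storm'] (min_width=5, slack=9)
Total lines: 10

Answer: 10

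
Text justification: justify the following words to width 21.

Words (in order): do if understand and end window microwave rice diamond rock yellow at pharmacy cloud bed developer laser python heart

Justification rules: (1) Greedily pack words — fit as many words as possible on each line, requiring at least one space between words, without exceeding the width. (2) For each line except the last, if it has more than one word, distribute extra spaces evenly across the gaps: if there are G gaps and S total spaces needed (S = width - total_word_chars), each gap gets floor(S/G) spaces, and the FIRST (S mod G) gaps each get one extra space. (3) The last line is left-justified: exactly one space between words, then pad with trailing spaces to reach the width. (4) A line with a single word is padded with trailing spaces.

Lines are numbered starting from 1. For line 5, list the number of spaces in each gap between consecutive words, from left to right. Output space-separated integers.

Line 1: ['do', 'if', 'understand', 'and'] (min_width=20, slack=1)
Line 2: ['end', 'window', 'microwave'] (min_width=20, slack=1)
Line 3: ['rice', 'diamond', 'rock'] (min_width=17, slack=4)
Line 4: ['yellow', 'at', 'pharmacy'] (min_width=18, slack=3)
Line 5: ['cloud', 'bed', 'developer'] (min_width=19, slack=2)
Line 6: ['laser', 'python', 'heart'] (min_width=18, slack=3)

Answer: 2 2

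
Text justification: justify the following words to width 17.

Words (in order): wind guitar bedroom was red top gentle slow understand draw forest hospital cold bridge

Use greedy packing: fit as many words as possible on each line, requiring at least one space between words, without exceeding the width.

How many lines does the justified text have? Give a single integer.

Line 1: ['wind', 'guitar'] (min_width=11, slack=6)
Line 2: ['bedroom', 'was', 'red'] (min_width=15, slack=2)
Line 3: ['top', 'gentle', 'slow'] (min_width=15, slack=2)
Line 4: ['understand', 'draw'] (min_width=15, slack=2)
Line 5: ['forest', 'hospital'] (min_width=15, slack=2)
Line 6: ['cold', 'bridge'] (min_width=11, slack=6)
Total lines: 6

Answer: 6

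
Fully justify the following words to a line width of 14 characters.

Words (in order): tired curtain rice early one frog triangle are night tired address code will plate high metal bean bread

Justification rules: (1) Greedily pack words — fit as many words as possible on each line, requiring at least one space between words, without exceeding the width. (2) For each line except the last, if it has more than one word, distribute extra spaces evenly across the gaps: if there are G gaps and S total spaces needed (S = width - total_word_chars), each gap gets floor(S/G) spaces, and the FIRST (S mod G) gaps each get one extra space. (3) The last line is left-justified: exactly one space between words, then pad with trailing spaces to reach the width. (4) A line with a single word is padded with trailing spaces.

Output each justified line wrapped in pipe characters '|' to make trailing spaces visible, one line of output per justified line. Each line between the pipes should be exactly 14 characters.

Line 1: ['tired', 'curtain'] (min_width=13, slack=1)
Line 2: ['rice', 'early', 'one'] (min_width=14, slack=0)
Line 3: ['frog', 'triangle'] (min_width=13, slack=1)
Line 4: ['are', 'night'] (min_width=9, slack=5)
Line 5: ['tired', 'address'] (min_width=13, slack=1)
Line 6: ['code', 'will'] (min_width=9, slack=5)
Line 7: ['plate', 'high'] (min_width=10, slack=4)
Line 8: ['metal', 'bean'] (min_width=10, slack=4)
Line 9: ['bread'] (min_width=5, slack=9)

Answer: |tired  curtain|
|rice early one|
|frog  triangle|
|are      night|
|tired  address|
|code      will|
|plate     high|
|metal     bean|
|bread         |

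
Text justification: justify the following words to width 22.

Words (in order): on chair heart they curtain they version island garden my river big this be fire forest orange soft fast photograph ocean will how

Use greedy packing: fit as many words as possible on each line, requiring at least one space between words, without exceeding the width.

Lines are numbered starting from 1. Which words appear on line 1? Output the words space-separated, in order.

Answer: on chair heart they

Derivation:
Line 1: ['on', 'chair', 'heart', 'they'] (min_width=19, slack=3)
Line 2: ['curtain', 'they', 'version'] (min_width=20, slack=2)
Line 3: ['island', 'garden', 'my', 'river'] (min_width=22, slack=0)
Line 4: ['big', 'this', 'be', 'fire'] (min_width=16, slack=6)
Line 5: ['forest', 'orange', 'soft'] (min_width=18, slack=4)
Line 6: ['fast', 'photograph', 'ocean'] (min_width=21, slack=1)
Line 7: ['will', 'how'] (min_width=8, slack=14)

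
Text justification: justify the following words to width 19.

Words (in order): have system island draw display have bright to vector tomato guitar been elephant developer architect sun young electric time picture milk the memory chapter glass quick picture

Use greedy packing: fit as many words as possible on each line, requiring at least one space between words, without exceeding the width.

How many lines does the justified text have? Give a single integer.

Line 1: ['have', 'system', 'island'] (min_width=18, slack=1)
Line 2: ['draw', 'display', 'have'] (min_width=17, slack=2)
Line 3: ['bright', 'to', 'vector'] (min_width=16, slack=3)
Line 4: ['tomato', 'guitar', 'been'] (min_width=18, slack=1)
Line 5: ['elephant', 'developer'] (min_width=18, slack=1)
Line 6: ['architect', 'sun', 'young'] (min_width=19, slack=0)
Line 7: ['electric', 'time'] (min_width=13, slack=6)
Line 8: ['picture', 'milk', 'the'] (min_width=16, slack=3)
Line 9: ['memory', 'chapter'] (min_width=14, slack=5)
Line 10: ['glass', 'quick', 'picture'] (min_width=19, slack=0)
Total lines: 10

Answer: 10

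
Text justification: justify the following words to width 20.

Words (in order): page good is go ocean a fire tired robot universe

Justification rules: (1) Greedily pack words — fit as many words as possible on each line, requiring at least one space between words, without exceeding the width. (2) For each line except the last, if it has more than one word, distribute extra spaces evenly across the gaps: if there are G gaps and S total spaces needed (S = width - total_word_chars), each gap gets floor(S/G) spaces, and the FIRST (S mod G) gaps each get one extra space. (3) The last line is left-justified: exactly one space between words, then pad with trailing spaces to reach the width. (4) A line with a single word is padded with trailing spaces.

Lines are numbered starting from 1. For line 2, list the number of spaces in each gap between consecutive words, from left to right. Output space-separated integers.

Line 1: ['page', 'good', 'is', 'go'] (min_width=15, slack=5)
Line 2: ['ocean', 'a', 'fire', 'tired'] (min_width=18, slack=2)
Line 3: ['robot', 'universe'] (min_width=14, slack=6)

Answer: 2 2 1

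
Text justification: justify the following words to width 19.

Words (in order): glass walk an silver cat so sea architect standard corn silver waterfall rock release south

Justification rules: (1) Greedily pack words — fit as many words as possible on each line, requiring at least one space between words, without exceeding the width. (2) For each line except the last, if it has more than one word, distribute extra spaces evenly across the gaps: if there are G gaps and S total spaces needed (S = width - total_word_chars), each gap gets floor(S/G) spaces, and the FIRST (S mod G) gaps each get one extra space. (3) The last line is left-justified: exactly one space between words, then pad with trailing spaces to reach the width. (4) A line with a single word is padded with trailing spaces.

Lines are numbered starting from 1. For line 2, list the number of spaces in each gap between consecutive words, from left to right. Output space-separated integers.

Answer: 2 2 1

Derivation:
Line 1: ['glass', 'walk', 'an'] (min_width=13, slack=6)
Line 2: ['silver', 'cat', 'so', 'sea'] (min_width=17, slack=2)
Line 3: ['architect', 'standard'] (min_width=18, slack=1)
Line 4: ['corn', 'silver'] (min_width=11, slack=8)
Line 5: ['waterfall', 'rock'] (min_width=14, slack=5)
Line 6: ['release', 'south'] (min_width=13, slack=6)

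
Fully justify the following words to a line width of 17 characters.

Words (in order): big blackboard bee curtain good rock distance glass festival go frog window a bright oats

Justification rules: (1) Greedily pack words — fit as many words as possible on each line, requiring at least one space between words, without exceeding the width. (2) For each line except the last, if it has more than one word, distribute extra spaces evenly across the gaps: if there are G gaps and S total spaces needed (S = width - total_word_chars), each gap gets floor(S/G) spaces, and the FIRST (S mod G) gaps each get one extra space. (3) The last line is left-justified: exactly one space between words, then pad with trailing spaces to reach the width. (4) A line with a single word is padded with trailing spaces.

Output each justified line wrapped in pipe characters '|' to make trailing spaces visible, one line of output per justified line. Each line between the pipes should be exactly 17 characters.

Answer: |big    blackboard|
|bee  curtain good|
|rock     distance|
|glass festival go|
|frog   window   a|
|bright oats      |

Derivation:
Line 1: ['big', 'blackboard'] (min_width=14, slack=3)
Line 2: ['bee', 'curtain', 'good'] (min_width=16, slack=1)
Line 3: ['rock', 'distance'] (min_width=13, slack=4)
Line 4: ['glass', 'festival', 'go'] (min_width=17, slack=0)
Line 5: ['frog', 'window', 'a'] (min_width=13, slack=4)
Line 6: ['bright', 'oats'] (min_width=11, slack=6)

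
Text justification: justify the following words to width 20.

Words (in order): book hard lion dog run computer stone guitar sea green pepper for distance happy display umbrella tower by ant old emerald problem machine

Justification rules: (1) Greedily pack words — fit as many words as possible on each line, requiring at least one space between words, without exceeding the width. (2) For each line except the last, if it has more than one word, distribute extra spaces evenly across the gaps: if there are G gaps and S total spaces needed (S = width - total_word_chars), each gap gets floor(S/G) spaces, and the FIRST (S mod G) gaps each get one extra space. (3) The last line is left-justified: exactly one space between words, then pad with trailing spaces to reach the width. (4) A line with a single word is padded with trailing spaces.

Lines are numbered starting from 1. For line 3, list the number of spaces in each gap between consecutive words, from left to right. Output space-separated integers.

Line 1: ['book', 'hard', 'lion', 'dog'] (min_width=18, slack=2)
Line 2: ['run', 'computer', 'stone'] (min_width=18, slack=2)
Line 3: ['guitar', 'sea', 'green'] (min_width=16, slack=4)
Line 4: ['pepper', 'for', 'distance'] (min_width=19, slack=1)
Line 5: ['happy', 'display'] (min_width=13, slack=7)
Line 6: ['umbrella', 'tower', 'by'] (min_width=17, slack=3)
Line 7: ['ant', 'old', 'emerald'] (min_width=15, slack=5)
Line 8: ['problem', 'machine'] (min_width=15, slack=5)

Answer: 3 3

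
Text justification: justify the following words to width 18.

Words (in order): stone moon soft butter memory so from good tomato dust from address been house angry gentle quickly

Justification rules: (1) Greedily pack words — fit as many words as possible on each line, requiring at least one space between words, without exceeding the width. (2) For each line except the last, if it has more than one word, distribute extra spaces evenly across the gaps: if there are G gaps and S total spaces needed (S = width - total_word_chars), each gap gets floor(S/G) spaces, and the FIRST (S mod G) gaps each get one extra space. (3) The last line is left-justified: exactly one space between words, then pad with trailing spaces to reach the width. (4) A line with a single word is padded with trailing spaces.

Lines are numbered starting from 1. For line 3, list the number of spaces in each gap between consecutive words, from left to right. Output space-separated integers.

Answer: 2 2

Derivation:
Line 1: ['stone', 'moon', 'soft'] (min_width=15, slack=3)
Line 2: ['butter', 'memory', 'so'] (min_width=16, slack=2)
Line 3: ['from', 'good', 'tomato'] (min_width=16, slack=2)
Line 4: ['dust', 'from', 'address'] (min_width=17, slack=1)
Line 5: ['been', 'house', 'angry'] (min_width=16, slack=2)
Line 6: ['gentle', 'quickly'] (min_width=14, slack=4)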